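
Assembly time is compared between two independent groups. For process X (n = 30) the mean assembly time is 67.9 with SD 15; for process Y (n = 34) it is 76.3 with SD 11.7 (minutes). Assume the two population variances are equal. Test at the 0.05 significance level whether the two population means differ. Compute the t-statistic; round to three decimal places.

Let group 1 = process X, group 2 = process Y. H0: μ_1 = μ_2; H1: μ_1 ≠ μ_2 (two-sample pooled-variance t-test, two-sided).
s_p² = [(30−1)·15² + (34−1)·11.7²]/(30+34−2) = 178.103
t = (67.9 − 76.3)/√[178.103·(1/30 + 1/34)] = -2.513
df = n₁ + n₂ − 2 = 62
Two-sided p-value ≈ 0.015
Since p ≈ 0.015 < α = 0.05, reject H0; the evidence is statistically significant.

-2.513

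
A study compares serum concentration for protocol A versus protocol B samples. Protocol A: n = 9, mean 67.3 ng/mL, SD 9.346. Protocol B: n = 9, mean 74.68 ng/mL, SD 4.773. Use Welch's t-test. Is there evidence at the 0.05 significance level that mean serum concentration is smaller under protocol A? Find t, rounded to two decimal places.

Let group 1 = protocol A, group 2 = protocol B. H0: μ_1 = μ_2; H1: μ_1 < μ_2 (Welch's two-sample t-test, left-tailed).
t = (x̄_1 − x̄_2)/√(s_1²/n_1 + s_2²/n_2) = (67.3 − 74.68)/√(9.346²/9 + 4.773²/9) = -2.11
Welch–Satterthwaite df ≈ 11.91
p-value = P(T ≤ -2.11) ≈ 0.0284
Since p ≈ 0.0284 < α = 0.05, reject H0; the evidence is statistically significant.

-2.11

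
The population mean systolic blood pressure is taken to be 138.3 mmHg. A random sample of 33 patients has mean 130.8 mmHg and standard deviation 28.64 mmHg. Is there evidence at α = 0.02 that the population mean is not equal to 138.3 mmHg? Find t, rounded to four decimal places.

-1.5043

H0: μ = 138.3; H1: μ ≠ 138.3 (one-sample t-test, two-sided).
t = (x̄ − μ₀)/(s/√n) = (130.8 − 138.3)/(28.64/√33) = -1.5043
df = n − 1 = 32
Two-sided p-value ≈ 0.142
Since p ≈ 0.142 > α = 0.02, fail to reject H0; the evidence is not statistically significant.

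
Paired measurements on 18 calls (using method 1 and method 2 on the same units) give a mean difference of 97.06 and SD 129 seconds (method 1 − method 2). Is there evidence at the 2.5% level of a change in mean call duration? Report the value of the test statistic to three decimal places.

H0: μ_d = 0; H1: μ_d ≠ 0 (paired t-test on the differences, two-sided).
t = d̄/(s_d/√n) = 97.06/(129/√18) = 3.192
df = n − 1 = 17
Two-sided p-value ≈ 0.0053
Since p ≈ 0.0053 < α = 0.025, reject H0; the evidence is statistically significant.

3.192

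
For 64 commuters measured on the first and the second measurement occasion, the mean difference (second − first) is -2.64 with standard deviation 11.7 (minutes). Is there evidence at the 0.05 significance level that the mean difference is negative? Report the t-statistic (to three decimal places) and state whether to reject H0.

t = -1.805; reject H0

H0: μ_d = 0; H1: μ_d < 0 (paired t-test on the differences, left-tailed).
t = d̄/(s_d/√n) = -2.64/(11.7/√64) = -1.805
df = n − 1 = 63
p-value = P(T ≤ -1.805) ≈ 0.038
Since p ≈ 0.038 < α = 0.05, reject H0; the data support H1.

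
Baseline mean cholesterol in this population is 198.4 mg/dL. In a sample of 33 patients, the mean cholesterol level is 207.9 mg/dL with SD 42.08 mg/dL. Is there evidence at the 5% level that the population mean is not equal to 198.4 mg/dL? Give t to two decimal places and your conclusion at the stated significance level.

t = 1.30; fail to reject H0

H0: μ = 198.4; H1: μ ≠ 198.4 (one-sample t-test, two-sided).
t = (x̄ − μ₀)/(s/√n) = (207.9 − 198.4)/(42.08/√33) = 1.30
df = n − 1 = 32
Two-sided p-value ≈ 0.204
Since p ≈ 0.204 > α = 0.05, fail to reject H0; the evidence is not statistically significant.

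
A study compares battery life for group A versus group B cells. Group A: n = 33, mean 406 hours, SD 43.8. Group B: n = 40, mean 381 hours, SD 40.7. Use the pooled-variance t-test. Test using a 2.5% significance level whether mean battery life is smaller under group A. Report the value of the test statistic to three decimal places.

2.524

Let group 1 = group A, group 2 = group B. H0: μ_1 = μ_2; H1: μ_1 < μ_2 (two-sample pooled-variance t-test, left-tailed).
s_p² = [(33−1)·43.8² + (40−1)·40.7²]/(33+40−2) = 1774.55
t = (406 − 381)/√[1774.55·(1/33 + 1/40)] = 2.524
df = n₁ + n₂ − 2 = 71
p-value = P(T ≤ 2.524) ≈ 0.993
Since p ≈ 0.993 > α = 0.025, fail to reject H0; the evidence is not statistically significant.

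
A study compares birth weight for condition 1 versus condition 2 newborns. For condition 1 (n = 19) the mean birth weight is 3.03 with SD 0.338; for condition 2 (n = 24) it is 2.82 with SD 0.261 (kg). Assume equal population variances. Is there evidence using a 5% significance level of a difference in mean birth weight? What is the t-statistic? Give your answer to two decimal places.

Let group 1 = condition 1, group 2 = condition 2. H0: μ_1 = μ_2; H1: μ_1 ≠ μ_2 (two-sample pooled-variance t-test, two-sided).
s_p² = [(19−1)·0.338² + (24−1)·0.261²]/(19+24−2) = 0.0883701
t = (3.03 − 2.82)/√[0.0883701·(1/19 + 1/24)] = 2.30
df = n₁ + n₂ − 2 = 41
Two-sided p-value ≈ 0.027
Since p ≈ 0.027 < α = 0.05, reject H0; the evidence is statistically significant.

2.30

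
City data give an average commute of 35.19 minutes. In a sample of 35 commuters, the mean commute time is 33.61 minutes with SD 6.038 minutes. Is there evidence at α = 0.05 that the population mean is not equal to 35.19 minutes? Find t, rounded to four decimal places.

H0: μ = 35.19; H1: μ ≠ 35.19 (one-sample t-test, two-sided).
t = (x̄ − μ₀)/(s/√n) = (33.61 − 35.19)/(6.038/√35) = -1.5481
df = n − 1 = 34
Two-sided p-value ≈ 0.1309
Since p ≈ 0.1309 > α = 0.05, fail to reject H0; the data do not provide sufficient evidence against H0.

-1.5481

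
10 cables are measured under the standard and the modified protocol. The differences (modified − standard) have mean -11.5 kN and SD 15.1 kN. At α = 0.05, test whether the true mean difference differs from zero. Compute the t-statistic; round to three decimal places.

H0: μ_d = 0; H1: μ_d ≠ 0 (paired t-test on the differences, two-sided).
t = d̄/(s_d/√n) = -11.5/(15.1/√10) = -2.408
df = n − 1 = 9
Two-sided p-value ≈ 0.0394
Since p ≈ 0.0394 < α = 0.05, reject H0; the data support H1.

-2.408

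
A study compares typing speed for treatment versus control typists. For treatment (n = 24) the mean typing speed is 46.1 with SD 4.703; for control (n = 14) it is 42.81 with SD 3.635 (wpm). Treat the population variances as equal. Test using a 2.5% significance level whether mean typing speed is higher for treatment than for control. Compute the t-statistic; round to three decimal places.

2.250

Let group 1 = treatment, group 2 = control. H0: μ_1 = μ_2; H1: μ_1 > μ_2 (two-sample pooled-variance t-test, right-tailed).
s_p² = [(24−1)·4.703² + (14−1)·3.635²]/(24+14−2) = 18.9025
t = (46.1 − 42.81)/√[18.9025·(1/24 + 1/14)] = 2.250
df = n₁ + n₂ − 2 = 36
p-value = P(T ≥ 2.250) ≈ 0.015
Since p ≈ 0.015 < α = 0.025, reject H0; the data support H1.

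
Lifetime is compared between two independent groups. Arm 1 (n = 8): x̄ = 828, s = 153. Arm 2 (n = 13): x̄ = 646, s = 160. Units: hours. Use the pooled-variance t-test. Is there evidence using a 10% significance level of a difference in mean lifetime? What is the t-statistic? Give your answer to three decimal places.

2.572

Let group 1 = arm 1, group 2 = arm 2. H0: μ_1 = μ_2; H1: μ_1 ≠ μ_2 (two-sample pooled-variance t-test, two-sided).
s_p² = [(8−1)·153² + (13−1)·160²]/(8+13−2) = 24792.8
t = (828 − 646)/√[24792.8·(1/8 + 1/13)] = 2.572
df = n₁ + n₂ − 2 = 19
Two-sided p-value ≈ 0.0187
Since p ≈ 0.0187 < α = 0.1, reject H0; the evidence is statistically significant.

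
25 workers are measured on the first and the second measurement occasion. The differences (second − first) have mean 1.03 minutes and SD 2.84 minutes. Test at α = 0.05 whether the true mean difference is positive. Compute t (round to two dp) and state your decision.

t = 1.81; reject H0

H0: μ_d = 0; H1: μ_d > 0 (paired t-test on the differences, right-tailed).
t = d̄/(s_d/√n) = 1.03/(2.84/√25) = 1.81
df = n − 1 = 24
p-value = P(T ≥ 1.81) ≈ 0.041
Since p ≈ 0.041 < α = 0.05, reject H0; the data support H1.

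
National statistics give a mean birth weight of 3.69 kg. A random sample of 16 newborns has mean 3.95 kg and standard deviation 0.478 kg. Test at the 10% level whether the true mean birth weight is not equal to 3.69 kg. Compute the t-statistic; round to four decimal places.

H0: μ = 3.69; H1: μ ≠ 3.69 (one-sample t-test, two-sided).
t = (x̄ − μ₀)/(s/√n) = (3.95 − 3.69)/(0.478/√16) = 2.1757
df = n − 1 = 15
Two-sided p-value ≈ 0.0460
Since p ≈ 0.0460 < α = 0.1, reject H0; the data support H1.

2.1757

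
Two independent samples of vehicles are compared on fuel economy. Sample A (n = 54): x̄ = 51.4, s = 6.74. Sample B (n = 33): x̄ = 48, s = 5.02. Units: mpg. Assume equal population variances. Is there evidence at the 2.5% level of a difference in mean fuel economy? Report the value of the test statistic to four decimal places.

2.5024

Let group 1 = sample A, group 2 = sample B. H0: μ_1 = μ_2; H1: μ_1 ≠ μ_2 (two-sample pooled-variance t-test, two-sided).
s_p² = [(54−1)·6.74² + (33−1)·5.02²]/(54+33−2) = 37.8127
t = (51.4 − 48)/√[37.8127·(1/54 + 1/33)] = 2.5024
df = n₁ + n₂ − 2 = 85
Two-sided p-value ≈ 0.0143
Since p ≈ 0.0143 < α = 0.025, reject H0; the data support H1.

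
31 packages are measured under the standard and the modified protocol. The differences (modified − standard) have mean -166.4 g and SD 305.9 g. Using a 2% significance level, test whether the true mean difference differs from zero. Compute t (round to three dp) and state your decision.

t = -3.029; reject H0

H0: μ_d = 0; H1: μ_d ≠ 0 (paired t-test on the differences, two-sided).
t = d̄/(s_d/√n) = -166.4/(305.9/√31) = -3.029
df = n − 1 = 30
Two-sided p-value ≈ 0.0050
Since p ≈ 0.0050 < α = 0.02, reject H0; the data support H1.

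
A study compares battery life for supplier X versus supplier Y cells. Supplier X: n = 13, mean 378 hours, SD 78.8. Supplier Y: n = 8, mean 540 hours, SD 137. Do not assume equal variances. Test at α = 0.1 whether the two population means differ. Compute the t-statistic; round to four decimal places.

Let group 1 = supplier X, group 2 = supplier Y. H0: μ_1 = μ_2; H1: μ_1 ≠ μ_2 (Welch's two-sample t-test, two-sided).
t = (x̄_1 − x̄_2)/√(s_1²/n_1 + s_2²/n_2) = (378 − 540)/√(78.8²/13 + 137²/8) = -3.0486
Welch–Satterthwaite df ≈ 9.90
Two-sided p-value ≈ 0.0124
Since p ≈ 0.0124 < α = 0.1, reject H0; the evidence is statistically significant.

-3.0486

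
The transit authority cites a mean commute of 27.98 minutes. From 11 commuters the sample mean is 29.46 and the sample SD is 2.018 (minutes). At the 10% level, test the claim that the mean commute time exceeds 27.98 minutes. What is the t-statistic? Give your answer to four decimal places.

H0: μ = 27.98; H1: μ > 27.98 (one-sample t-test, right-tailed).
t = (x̄ − μ₀)/(s/√n) = (29.46 − 27.98)/(2.018/√11) = 2.4324
df = n − 1 = 10
p-value = P(T ≥ 2.4324) ≈ 0.0177
Since p ≈ 0.0177 < α = 0.1, reject H0; the data support H1.

2.4324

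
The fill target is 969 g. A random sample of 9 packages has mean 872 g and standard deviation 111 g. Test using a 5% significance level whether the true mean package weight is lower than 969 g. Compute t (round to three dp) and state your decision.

t = -2.622; reject H0

H0: μ = 969; H1: μ < 969 (one-sample t-test, left-tailed).
t = (x̄ − μ₀)/(s/√n) = (872 − 969)/(111/√9) = -2.622
df = n − 1 = 8
p-value = P(T ≤ -2.622) ≈ 0.0153
Since p ≈ 0.0153 < α = 0.05, reject H0; the evidence is statistically significant.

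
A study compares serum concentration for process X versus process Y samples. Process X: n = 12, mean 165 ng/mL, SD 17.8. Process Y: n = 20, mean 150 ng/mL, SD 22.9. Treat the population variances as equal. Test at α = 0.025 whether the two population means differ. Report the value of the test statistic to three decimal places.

1.940

Let group 1 = process X, group 2 = process Y. H0: μ_1 = μ_2; H1: μ_1 ≠ μ_2 (two-sample pooled-variance t-test, two-sided).
s_p² = [(12−1)·17.8² + (20−1)·22.9²]/(12+20−2) = 448.301
t = (165 − 150)/√[448.301·(1/12 + 1/20)] = 1.940
df = n₁ + n₂ − 2 = 30
Two-sided p-value ≈ 0.062
Since p ≈ 0.062 > α = 0.025, fail to reject H0; the data do not provide sufficient evidence against H0.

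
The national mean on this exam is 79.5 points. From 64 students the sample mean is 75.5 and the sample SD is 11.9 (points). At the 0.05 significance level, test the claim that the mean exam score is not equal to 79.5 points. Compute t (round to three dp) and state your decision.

t = -2.689; reject H0

H0: μ = 79.5; H1: μ ≠ 79.5 (one-sample t-test, two-sided).
t = (x̄ − μ₀)/(s/√n) = (75.5 − 79.5)/(11.9/√64) = -2.689
df = n − 1 = 63
Two-sided p-value ≈ 0.0092
Since p ≈ 0.0092 < α = 0.05, reject H0; the evidence is statistically significant.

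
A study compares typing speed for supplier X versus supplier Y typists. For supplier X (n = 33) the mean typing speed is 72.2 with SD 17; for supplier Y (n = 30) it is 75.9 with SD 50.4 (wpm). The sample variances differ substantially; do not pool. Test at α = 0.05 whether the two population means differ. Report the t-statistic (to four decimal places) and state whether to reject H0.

t = -0.3828; fail to reject H0

Let group 1 = supplier X, group 2 = supplier Y. H0: μ_1 = μ_2; H1: μ_1 ≠ μ_2 (Welch's two-sample t-test, two-sided).
t = (x̄_1 − x̄_2)/√(s_1²/n_1 + s_2²/n_2) = (72.2 − 75.9)/√(17²/33 + 50.4²/30) = -0.3828
Welch–Satterthwaite df ≈ 34.97
Two-sided p-value ≈ 0.7042
Since p ≈ 0.7042 > α = 0.05, fail to reject H0; the data do not provide sufficient evidence against H0.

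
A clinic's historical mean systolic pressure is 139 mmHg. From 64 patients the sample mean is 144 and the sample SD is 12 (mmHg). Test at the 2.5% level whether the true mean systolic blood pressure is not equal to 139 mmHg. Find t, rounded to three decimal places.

H0: μ = 139; H1: μ ≠ 139 (one-sample t-test, two-sided).
t = (x̄ − μ₀)/(s/√n) = (144 − 139)/(12/√64) = 3.333
df = n − 1 = 63
Two-sided p-value ≈ 0.001
Since p ≈ 0.001 < α = 0.025, reject H0; the evidence is statistically significant.

3.333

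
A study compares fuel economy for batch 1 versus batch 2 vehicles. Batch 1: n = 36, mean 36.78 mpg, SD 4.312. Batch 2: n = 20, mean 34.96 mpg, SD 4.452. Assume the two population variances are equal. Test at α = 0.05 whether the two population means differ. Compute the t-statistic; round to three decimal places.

Let group 1 = batch 1, group 2 = batch 2. H0: μ_1 = μ_2; H1: μ_1 ≠ μ_2 (two-sample pooled-variance t-test, two-sided).
s_p² = [(36−1)·4.312² + (20−1)·4.452²]/(36+20−2) = 19.0251
t = (36.78 − 34.96)/√[19.0251·(1/36 + 1/20)] = 1.496
df = n₁ + n₂ − 2 = 54
Two-sided p-value ≈ 0.1404
Since p ≈ 0.1404 > α = 0.05, fail to reject H0; the data do not provide sufficient evidence against H0.

1.496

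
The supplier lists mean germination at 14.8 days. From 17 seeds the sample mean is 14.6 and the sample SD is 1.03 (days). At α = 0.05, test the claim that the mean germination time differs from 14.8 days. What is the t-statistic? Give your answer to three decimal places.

-0.801

H0: μ = 14.8; H1: μ ≠ 14.8 (one-sample t-test, two-sided).
t = (x̄ − μ₀)/(s/√n) = (14.6 − 14.8)/(1.03/√17) = -0.801
df = n − 1 = 16
Two-sided p-value ≈ 0.435
Since p ≈ 0.435 > α = 0.05, fail to reject H0; the data do not provide sufficient evidence against H0.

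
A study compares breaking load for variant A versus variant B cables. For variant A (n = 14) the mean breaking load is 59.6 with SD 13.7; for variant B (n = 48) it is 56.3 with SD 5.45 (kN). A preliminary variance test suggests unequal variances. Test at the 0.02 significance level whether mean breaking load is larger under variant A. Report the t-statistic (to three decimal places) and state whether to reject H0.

Let group 1 = variant A, group 2 = variant B. H0: μ_1 = μ_2; H1: μ_1 > μ_2 (Welch's two-sample t-test, right-tailed).
t = (x̄_1 − x̄_2)/√(s_1²/n_1 + s_2²/n_2) = (59.6 − 56.3)/√(13.7²/14 + 5.45²/48) = 0.881
Welch–Satterthwaite df ≈ 14.22
p-value = P(T ≥ 0.881) ≈ 0.196
Since p ≈ 0.196 > α = 0.02, fail to reject H0; the evidence is not statistically significant.

t = 0.881; fail to reject H0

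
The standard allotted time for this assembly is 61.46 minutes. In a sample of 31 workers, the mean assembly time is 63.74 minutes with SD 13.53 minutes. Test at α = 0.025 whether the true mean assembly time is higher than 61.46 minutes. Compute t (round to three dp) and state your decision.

t = 0.938; fail to reject H0

H0: μ = 61.46; H1: μ > 61.46 (one-sample t-test, right-tailed).
t = (x̄ − μ₀)/(s/√n) = (63.74 − 61.46)/(13.53/√31) = 0.938
df = n − 1 = 30
p-value = P(T ≥ 0.938) ≈ 0.178
Since p ≈ 0.178 > α = 0.025, fail to reject H0; the evidence is not statistically significant.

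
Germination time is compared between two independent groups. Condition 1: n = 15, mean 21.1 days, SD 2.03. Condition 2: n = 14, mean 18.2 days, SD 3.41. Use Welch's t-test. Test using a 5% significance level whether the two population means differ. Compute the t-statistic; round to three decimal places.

2.758

Let group 1 = condition 1, group 2 = condition 2. H0: μ_1 = μ_2; H1: μ_1 ≠ μ_2 (Welch's two-sample t-test, two-sided).
t = (x̄_1 − x̄_2)/√(s_1²/n_1 + s_2²/n_2) = (21.1 − 18.2)/√(2.03²/15 + 3.41²/14) = 2.758
Welch–Satterthwaite df ≈ 20.90
Two-sided p-value ≈ 0.0118
Since p ≈ 0.0118 < α = 0.05, reject H0; the evidence is statistically significant.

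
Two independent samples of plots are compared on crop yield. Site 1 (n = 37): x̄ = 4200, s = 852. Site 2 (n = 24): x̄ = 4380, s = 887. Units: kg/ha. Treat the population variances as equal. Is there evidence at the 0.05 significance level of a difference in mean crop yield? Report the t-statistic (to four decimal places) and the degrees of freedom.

t = -0.7932, df = 59

Let group 1 = site 1, group 2 = site 2. H0: μ_1 = μ_2; H1: μ_1 ≠ μ_2 (two-sample pooled-variance t-test, two-sided).
s_p² = [(37−1)·852² + (24−1)·887²]/(37+24−2) = 749631
t = (4200 − 4380)/√[749631·(1/37 + 1/24)] = -0.7932
df = n₁ + n₂ − 2 = 59
Two-sided p-value ≈ 0.4308
Since p ≈ 0.4308 > α = 0.05, fail to reject H0; the data do not provide sufficient evidence against H0.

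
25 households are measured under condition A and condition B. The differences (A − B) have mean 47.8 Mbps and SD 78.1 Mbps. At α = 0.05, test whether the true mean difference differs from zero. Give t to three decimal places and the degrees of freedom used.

H0: μ_d = 0; H1: μ_d ≠ 0 (paired t-test on the differences, two-sided).
t = d̄/(s_d/√n) = 47.8/(78.1/√25) = 3.060
df = n − 1 = 24
Two-sided p-value ≈ 0.005
Since p ≈ 0.005 < α = 0.05, reject H0; the data support H1.

t = 3.060, df = 24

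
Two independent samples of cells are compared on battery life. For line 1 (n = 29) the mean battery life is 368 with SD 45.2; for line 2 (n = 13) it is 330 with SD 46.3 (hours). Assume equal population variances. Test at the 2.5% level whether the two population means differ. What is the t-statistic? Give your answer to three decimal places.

Let group 1 = line 1, group 2 = line 2. H0: μ_1 = μ_2; H1: μ_1 ≠ μ_2 (two-sample pooled-variance t-test, two-sided).
s_p² = [(29−1)·45.2² + (13−1)·46.3²]/(29+13−2) = 2073.23
t = (368 − 330)/√[2073.23·(1/29 + 1/13)] = 2.500
df = n₁ + n₂ − 2 = 40
Two-sided p-value ≈ 0.0166
Since p ≈ 0.0166 < α = 0.025, reject H0; the evidence is statistically significant.

2.500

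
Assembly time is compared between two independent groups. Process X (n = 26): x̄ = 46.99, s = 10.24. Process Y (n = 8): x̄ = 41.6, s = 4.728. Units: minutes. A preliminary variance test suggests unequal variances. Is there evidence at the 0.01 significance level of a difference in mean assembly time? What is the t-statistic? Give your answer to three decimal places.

2.063

Let group 1 = process X, group 2 = process Y. H0: μ_1 = μ_2; H1: μ_1 ≠ μ_2 (Welch's two-sample t-test, two-sided).
t = (x̄_1 − x̄_2)/√(s_1²/n_1 + s_2²/n_2) = (46.99 − 41.6)/√(10.24²/26 + 4.728²/8) = 2.063
Welch–Satterthwaite df ≈ 26.39
Two-sided p-value ≈ 0.049
Since p ≈ 0.049 > α = 0.01, fail to reject H0; the evidence is not statistically significant.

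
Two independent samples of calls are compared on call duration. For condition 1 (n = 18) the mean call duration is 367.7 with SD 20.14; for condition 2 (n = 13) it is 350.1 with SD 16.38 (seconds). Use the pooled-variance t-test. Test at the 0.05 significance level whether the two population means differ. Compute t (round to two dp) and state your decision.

t = 2.59; reject H0

Let group 1 = condition 1, group 2 = condition 2. H0: μ_1 = μ_2; H1: μ_1 ≠ μ_2 (two-sample pooled-variance t-test, two-sided).
s_p² = [(18−1)·20.14² + (13−1)·16.38²]/(18+13−2) = 348.8
t = (367.7 − 350.1)/√[348.8·(1/18 + 1/13)] = 2.59
df = n₁ + n₂ − 2 = 29
Two-sided p-value ≈ 0.0149
Since p ≈ 0.0149 < α = 0.05, reject H0; the data support H1.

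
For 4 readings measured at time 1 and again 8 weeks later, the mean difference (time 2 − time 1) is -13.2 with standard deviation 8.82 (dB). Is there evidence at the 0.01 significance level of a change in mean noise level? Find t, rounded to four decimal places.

H0: μ_d = 0; H1: μ_d ≠ 0 (paired t-test on the differences, two-sided).
t = d̄/(s_d/√n) = -13.2/(8.82/√4) = -2.9932
df = n − 1 = 3
Two-sided p-value ≈ 0.058
Since p ≈ 0.058 > α = 0.01, fail to reject H0; the evidence is not statistically significant.

-2.9932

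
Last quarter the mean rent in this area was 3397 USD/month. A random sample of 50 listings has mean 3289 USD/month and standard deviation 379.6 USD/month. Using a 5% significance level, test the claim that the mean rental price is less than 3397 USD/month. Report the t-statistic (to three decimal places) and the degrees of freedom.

t = -2.012, df = 49

H0: μ = 3397; H1: μ < 3397 (one-sample t-test, left-tailed).
t = (x̄ − μ₀)/(s/√n) = (3289 − 3397)/(379.6/√50) = -2.012
df = n − 1 = 49
p-value = P(T ≤ -2.012) ≈ 0.025
Since p ≈ 0.025 < α = 0.05, reject H0; the data support H1.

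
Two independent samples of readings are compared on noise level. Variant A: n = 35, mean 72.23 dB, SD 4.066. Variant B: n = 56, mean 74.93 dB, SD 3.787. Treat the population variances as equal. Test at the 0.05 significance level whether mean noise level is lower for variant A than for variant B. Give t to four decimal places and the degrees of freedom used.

Let group 1 = variant A, group 2 = variant B. H0: μ_1 = μ_2; H1: μ_1 < μ_2 (two-sample pooled-variance t-test, left-tailed).
s_p² = [(35−1)·4.066² + (56−1)·3.787²]/(35+56−2) = 15.1784
t = (72.23 − 74.93)/√[15.1784·(1/35 + 1/56)] = -3.2163
df = n₁ + n₂ − 2 = 89
p-value = P(T ≤ -3.2163) ≈ 0.0009
Since p ≈ 0.0009 < α = 0.05, reject H0; the data support H1.

t = -3.2163, df = 89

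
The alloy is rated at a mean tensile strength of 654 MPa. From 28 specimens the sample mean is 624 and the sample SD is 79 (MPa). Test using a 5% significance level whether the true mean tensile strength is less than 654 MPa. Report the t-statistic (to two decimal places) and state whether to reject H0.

H0: μ = 654; H1: μ < 654 (one-sample t-test, left-tailed).
t = (x̄ − μ₀)/(s/√n) = (624 − 654)/(79/√28) = -2.01
df = n − 1 = 27
p-value = P(T ≤ -2.01) ≈ 0.0273
Since p ≈ 0.0273 < α = 0.05, reject H0; the evidence is statistically significant.

t = -2.01; reject H0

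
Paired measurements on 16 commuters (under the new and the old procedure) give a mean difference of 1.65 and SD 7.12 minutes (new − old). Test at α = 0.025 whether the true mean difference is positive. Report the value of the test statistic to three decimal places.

H0: μ_d = 0; H1: μ_d > 0 (paired t-test on the differences, right-tailed).
t = d̄/(s_d/√n) = 1.65/(7.12/√16) = 0.927
df = n − 1 = 15
p-value = P(T ≥ 0.927) ≈ 0.1843
Since p ≈ 0.1843 > α = 0.025, fail to reject H0; the evidence is not statistically significant.

0.927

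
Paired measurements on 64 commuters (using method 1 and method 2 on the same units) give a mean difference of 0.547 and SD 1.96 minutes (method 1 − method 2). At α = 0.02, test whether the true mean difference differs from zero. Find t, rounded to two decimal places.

H0: μ_d = 0; H1: μ_d ≠ 0 (paired t-test on the differences, two-sided).
t = d̄/(s_d/√n) = 0.547/(1.96/√64) = 2.23
df = n − 1 = 63
Two-sided p-value ≈ 0.0291
Since p ≈ 0.0291 > α = 0.02, fail to reject H0; the evidence is not statistically significant.

2.23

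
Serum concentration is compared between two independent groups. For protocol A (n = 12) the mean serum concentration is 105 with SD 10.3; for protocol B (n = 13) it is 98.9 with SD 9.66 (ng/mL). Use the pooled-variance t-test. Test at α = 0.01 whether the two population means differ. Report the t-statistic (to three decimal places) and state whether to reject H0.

Let group 1 = protocol A, group 2 = protocol B. H0: μ_1 = μ_2; H1: μ_1 ≠ μ_2 (two-sample pooled-variance t-test, two-sided).
s_p² = [(12−1)·10.3² + (13−1)·9.66²]/(12+13−2) = 99.4251
t = (105 − 98.9)/√[99.4251·(1/12 + 1/13)] = 1.528
df = n₁ + n₂ − 2 = 23
Two-sided p-value ≈ 0.140
Since p ≈ 0.140 > α = 0.01, fail to reject H0; the data do not provide sufficient evidence against H0.

t = 1.528; fail to reject H0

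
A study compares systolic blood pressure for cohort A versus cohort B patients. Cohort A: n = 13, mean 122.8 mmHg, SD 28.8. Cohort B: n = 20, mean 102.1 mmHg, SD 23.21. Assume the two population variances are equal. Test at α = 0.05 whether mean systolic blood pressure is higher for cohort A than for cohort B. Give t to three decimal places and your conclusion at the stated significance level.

Let group 1 = cohort A, group 2 = cohort B. H0: μ_1 = μ_2; H1: μ_1 > μ_2 (two-sample pooled-variance t-test, right-tailed).
s_p² = [(13−1)·28.8² + (20−1)·23.21²]/(13+20−2) = 651.247
t = (122.8 − 102.1)/√[651.247·(1/13 + 1/20)] = 2.277
df = n₁ + n₂ − 2 = 31
p-value = P(T ≥ 2.277) ≈ 0.0149
Since p ≈ 0.0149 < α = 0.05, reject H0; the evidence is statistically significant.

t = 2.277; reject H0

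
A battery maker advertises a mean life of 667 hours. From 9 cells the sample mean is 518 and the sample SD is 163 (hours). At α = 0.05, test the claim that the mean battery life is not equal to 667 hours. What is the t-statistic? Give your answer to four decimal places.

-2.7423

H0: μ = 667; H1: μ ≠ 667 (one-sample t-test, two-sided).
t = (x̄ − μ₀)/(s/√n) = (518 − 667)/(163/√9) = -2.7423
df = n − 1 = 8
Two-sided p-value ≈ 0.0254
Since p ≈ 0.0254 < α = 0.05, reject H0; the evidence is statistically significant.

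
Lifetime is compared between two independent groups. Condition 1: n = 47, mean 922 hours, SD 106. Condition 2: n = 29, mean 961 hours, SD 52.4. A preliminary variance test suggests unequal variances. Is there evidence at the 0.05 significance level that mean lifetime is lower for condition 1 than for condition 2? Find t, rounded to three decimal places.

Let group 1 = condition 1, group 2 = condition 2. H0: μ_1 = μ_2; H1: μ_1 < μ_2 (Welch's two-sample t-test, left-tailed).
t = (x̄_1 − x̄_2)/√(s_1²/n_1 + s_2²/n_2) = (922 − 961)/√(106²/47 + 52.4²/29) = -2.135
Welch–Satterthwaite df ≈ 71.28
p-value = P(T ≤ -2.135) ≈ 0.0181
Since p ≈ 0.0181 < α = 0.05, reject H0; the data support H1.

-2.135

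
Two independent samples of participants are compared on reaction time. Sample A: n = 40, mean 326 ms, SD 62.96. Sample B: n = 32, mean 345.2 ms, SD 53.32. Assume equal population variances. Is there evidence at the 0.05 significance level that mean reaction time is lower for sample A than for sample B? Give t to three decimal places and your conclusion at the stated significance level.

t = -1.375; fail to reject H0

Let group 1 = sample A, group 2 = sample B. H0: μ_1 = μ_2; H1: μ_1 < μ_2 (two-sample pooled-variance t-test, left-tailed).
s_p² = [(40−1)·62.96² + (32−1)·53.32²]/(40+32−2) = 3467.55
t = (326 − 345.2)/√[3467.55·(1/40 + 1/32)] = -1.375
df = n₁ + n₂ − 2 = 70
p-value = P(T ≤ -1.375) ≈ 0.0868
Since p ≈ 0.0868 > α = 0.05, fail to reject H0; the evidence is not statistically significant.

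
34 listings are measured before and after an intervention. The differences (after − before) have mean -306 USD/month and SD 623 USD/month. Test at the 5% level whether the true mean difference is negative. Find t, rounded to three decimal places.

-2.864

H0: μ_d = 0; H1: μ_d < 0 (paired t-test on the differences, left-tailed).
t = d̄/(s_d/√n) = -306/(623/√34) = -2.864
df = n − 1 = 33
p-value = P(T ≤ -2.864) ≈ 0.004
Since p ≈ 0.004 < α = 0.05, reject H0; the data support H1.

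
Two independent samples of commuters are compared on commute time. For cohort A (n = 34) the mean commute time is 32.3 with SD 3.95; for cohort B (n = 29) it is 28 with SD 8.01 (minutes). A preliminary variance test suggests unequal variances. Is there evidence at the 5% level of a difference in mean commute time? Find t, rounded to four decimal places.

2.6309

Let group 1 = cohort A, group 2 = cohort B. H0: μ_1 = μ_2; H1: μ_1 ≠ μ_2 (Welch's two-sample t-test, two-sided).
t = (x̄_1 − x̄_2)/√(s_1²/n_1 + s_2²/n_2) = (32.3 − 28)/√(3.95²/34 + 8.01²/29) = 2.6309
Welch–Satterthwaite df ≈ 39.38
Two-sided p-value ≈ 0.0121
Since p ≈ 0.0121 < α = 0.05, reject H0; the evidence is statistically significant.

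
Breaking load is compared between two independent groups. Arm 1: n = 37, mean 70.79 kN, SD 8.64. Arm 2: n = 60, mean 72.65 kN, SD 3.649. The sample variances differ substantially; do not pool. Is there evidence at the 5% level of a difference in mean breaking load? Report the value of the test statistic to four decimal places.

-1.2429

Let group 1 = arm 1, group 2 = arm 2. H0: μ_1 = μ_2; H1: μ_1 ≠ μ_2 (Welch's two-sample t-test, two-sided).
t = (x̄_1 − x̄_2)/√(s_1²/n_1 + s_2²/n_2) = (70.79 − 72.65)/√(8.64²/37 + 3.649²/60) = -1.2429
Welch–Satterthwaite df ≈ 44.03
Two-sided p-value ≈ 0.2205
Since p ≈ 0.2205 > α = 0.05, fail to reject H0; the evidence is not statistically significant.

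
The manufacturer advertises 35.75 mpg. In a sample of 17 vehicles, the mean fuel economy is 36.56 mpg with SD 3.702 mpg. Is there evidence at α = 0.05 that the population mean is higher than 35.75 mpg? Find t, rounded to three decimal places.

H0: μ = 35.75; H1: μ > 35.75 (one-sample t-test, right-tailed).
t = (x̄ − μ₀)/(s/√n) = (36.56 − 35.75)/(3.702/√17) = 0.902
df = n − 1 = 16
p-value = P(T ≥ 0.902) ≈ 0.1902
Since p ≈ 0.1902 > α = 0.05, fail to reject H0; the evidence is not statistically significant.

0.902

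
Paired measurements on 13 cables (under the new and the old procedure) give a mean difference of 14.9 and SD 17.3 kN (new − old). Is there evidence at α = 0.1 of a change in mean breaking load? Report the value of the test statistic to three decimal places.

H0: μ_d = 0; H1: μ_d ≠ 0 (paired t-test on the differences, two-sided).
t = d̄/(s_d/√n) = 14.9/(17.3/√13) = 3.105
df = n − 1 = 12
Two-sided p-value ≈ 0.0091
Since p ≈ 0.0091 < α = 0.1, reject H0; the evidence is statistically significant.

3.105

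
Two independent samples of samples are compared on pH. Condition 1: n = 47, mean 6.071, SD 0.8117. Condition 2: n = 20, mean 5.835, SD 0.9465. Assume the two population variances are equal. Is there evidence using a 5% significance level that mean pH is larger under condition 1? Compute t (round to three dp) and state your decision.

t = 1.036; fail to reject H0

Let group 1 = condition 1, group 2 = condition 2. H0: μ_1 = μ_2; H1: μ_1 > μ_2 (two-sample pooled-variance t-test, right-tailed).
s_p² = [(47−1)·0.8117² + (20−1)·0.9465²]/(47+20−2) = 0.728135
t = (6.071 − 5.835)/√[0.728135·(1/47 + 1/20)] = 1.036
df = n₁ + n₂ − 2 = 65
p-value = P(T ≥ 1.036) ≈ 0.152
Since p ≈ 0.152 > α = 0.05, fail to reject H0; the data do not provide sufficient evidence against H0.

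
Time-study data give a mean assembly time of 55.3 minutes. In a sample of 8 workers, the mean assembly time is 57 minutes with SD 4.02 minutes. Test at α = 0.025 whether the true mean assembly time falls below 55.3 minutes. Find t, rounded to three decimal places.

H0: μ = 55.3; H1: μ < 55.3 (one-sample t-test, left-tailed).
t = (x̄ − μ₀)/(s/√n) = (57 − 55.3)/(4.02/√8) = 1.196
df = n − 1 = 7
p-value = P(T ≤ 1.196) ≈ 0.865
Since p ≈ 0.865 > α = 0.025, fail to reject H0; the evidence is not statistically significant.

1.196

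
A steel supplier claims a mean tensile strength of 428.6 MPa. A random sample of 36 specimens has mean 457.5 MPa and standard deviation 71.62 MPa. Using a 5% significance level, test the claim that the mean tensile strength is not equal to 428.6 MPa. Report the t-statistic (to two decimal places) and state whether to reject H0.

H0: μ = 428.6; H1: μ ≠ 428.6 (one-sample t-test, two-sided).
t = (x̄ − μ₀)/(s/√n) = (457.5 − 428.6)/(71.62/√36) = 2.42
df = n − 1 = 35
Two-sided p-value ≈ 0.021
Since p ≈ 0.021 < α = 0.05, reject H0; the evidence is statistically significant.

t = 2.42; reject H0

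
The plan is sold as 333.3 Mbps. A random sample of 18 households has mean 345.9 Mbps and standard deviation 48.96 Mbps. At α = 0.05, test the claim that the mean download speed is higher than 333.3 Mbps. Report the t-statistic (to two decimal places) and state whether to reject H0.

H0: μ = 333.3; H1: μ > 333.3 (one-sample t-test, right-tailed).
t = (x̄ − μ₀)/(s/√n) = (345.9 − 333.3)/(48.96/√18) = 1.09
df = n − 1 = 17
p-value = P(T ≥ 1.09) ≈ 0.1451
Since p ≈ 0.1451 > α = 0.05, fail to reject H0; the evidence is not statistically significant.

t = 1.09; fail to reject H0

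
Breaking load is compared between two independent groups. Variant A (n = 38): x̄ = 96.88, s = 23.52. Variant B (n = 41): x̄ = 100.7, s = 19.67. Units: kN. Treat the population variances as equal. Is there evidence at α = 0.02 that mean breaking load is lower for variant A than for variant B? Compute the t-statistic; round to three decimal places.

-0.785

Let group 1 = variant A, group 2 = variant B. H0: μ_1 = μ_2; H1: μ_1 < μ_2 (two-sample pooled-variance t-test, left-tailed).
s_p² = [(38−1)·23.52² + (41−1)·19.67²]/(38+41−2) = 466.81
t = (96.88 − 100.7)/√[466.81·(1/38 + 1/41)] = -0.785
df = n₁ + n₂ − 2 = 77
p-value = P(T ≤ -0.785) ≈ 0.217
Since p ≈ 0.217 > α = 0.02, fail to reject H0; the evidence is not statistically significant.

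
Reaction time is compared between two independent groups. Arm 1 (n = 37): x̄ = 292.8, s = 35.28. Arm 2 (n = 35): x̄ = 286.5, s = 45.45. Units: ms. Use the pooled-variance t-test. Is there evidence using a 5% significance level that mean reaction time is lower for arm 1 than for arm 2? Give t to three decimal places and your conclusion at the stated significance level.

Let group 1 = arm 1, group 2 = arm 2. H0: μ_1 = μ_2; H1: μ_1 < μ_2 (two-sample pooled-variance t-test, left-tailed).
s_p² = [(37−1)·35.28² + (35−1)·45.45²]/(37+35−2) = 1643.46
t = (292.8 − 286.5)/√[1643.46·(1/37 + 1/35)] = 0.659
df = n₁ + n₂ − 2 = 70
p-value = P(T ≤ 0.659) ≈ 0.7440
Since p ≈ 0.7440 > α = 0.05, fail to reject H0; the evidence is not statistically significant.

t = 0.659; fail to reject H0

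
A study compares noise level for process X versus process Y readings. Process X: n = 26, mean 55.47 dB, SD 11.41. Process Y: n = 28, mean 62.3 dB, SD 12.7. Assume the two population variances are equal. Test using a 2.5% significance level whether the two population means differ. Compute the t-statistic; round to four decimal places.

-2.0731

Let group 1 = process X, group 2 = process Y. H0: μ_1 = μ_2; H1: μ_1 ≠ μ_2 (two-sample pooled-variance t-test, two-sided).
s_p² = [(26−1)·11.41² + (28−1)·12.7²]/(26+28−2) = 146.337
t = (55.47 − 62.3)/√[146.337·(1/26 + 1/28)] = -2.0731
df = n₁ + n₂ − 2 = 52
Two-sided p-value ≈ 0.0431
Since p ≈ 0.0431 > α = 0.025, fail to reject H0; the data do not provide sufficient evidence against H0.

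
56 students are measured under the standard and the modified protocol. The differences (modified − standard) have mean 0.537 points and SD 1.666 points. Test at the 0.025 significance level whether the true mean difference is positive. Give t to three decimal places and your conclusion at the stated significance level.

H0: μ_d = 0; H1: μ_d > 0 (paired t-test on the differences, right-tailed).
t = d̄/(s_d/√n) = 0.537/(1.666/√56) = 2.412
df = n − 1 = 55
p-value = P(T ≥ 2.412) ≈ 0.010
Since p ≈ 0.010 < α = 0.025, reject H0; the evidence is statistically significant.

t = 2.412; reject H0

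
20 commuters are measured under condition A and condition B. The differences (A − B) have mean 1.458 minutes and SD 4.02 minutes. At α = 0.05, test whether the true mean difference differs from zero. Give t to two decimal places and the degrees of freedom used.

t = 1.62, df = 19

H0: μ_d = 0; H1: μ_d ≠ 0 (paired t-test on the differences, two-sided).
t = d̄/(s_d/√n) = 1.458/(4.02/√20) = 1.62
df = n − 1 = 19
Two-sided p-value ≈ 0.121
Since p ≈ 0.121 > α = 0.05, fail to reject H0; the data do not provide sufficient evidence against H0.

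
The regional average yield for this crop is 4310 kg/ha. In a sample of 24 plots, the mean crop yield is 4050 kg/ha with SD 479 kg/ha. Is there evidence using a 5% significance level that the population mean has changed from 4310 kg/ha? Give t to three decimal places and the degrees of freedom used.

H0: μ = 4310; H1: μ ≠ 4310 (one-sample t-test, two-sided).
t = (x̄ − μ₀)/(s/√n) = (4050 − 4310)/(479/√24) = -2.659
df = n − 1 = 23
Two-sided p-value ≈ 0.0140
Since p ≈ 0.0140 < α = 0.05, reject H0; the data support H1.

t = -2.659, df = 23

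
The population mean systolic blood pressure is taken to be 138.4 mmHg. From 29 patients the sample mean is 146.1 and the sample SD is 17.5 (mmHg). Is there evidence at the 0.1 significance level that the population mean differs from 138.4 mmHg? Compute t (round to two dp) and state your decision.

t = 2.37; reject H0

H0: μ = 138.4; H1: μ ≠ 138.4 (one-sample t-test, two-sided).
t = (x̄ − μ₀)/(s/√n) = (146.1 − 138.4)/(17.5/√29) = 2.37
df = n − 1 = 28
Two-sided p-value ≈ 0.025
Since p ≈ 0.025 < α = 0.1, reject H0; the data support H1.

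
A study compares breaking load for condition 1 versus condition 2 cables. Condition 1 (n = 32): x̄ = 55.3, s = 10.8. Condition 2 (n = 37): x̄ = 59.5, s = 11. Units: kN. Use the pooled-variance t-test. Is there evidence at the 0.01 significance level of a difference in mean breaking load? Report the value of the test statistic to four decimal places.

Let group 1 = condition 1, group 2 = condition 2. H0: μ_1 = μ_2; H1: μ_1 ≠ μ_2 (two-sample pooled-variance t-test, two-sided).
s_p² = [(32−1)·10.8² + (37−1)·11²]/(32+37−2) = 118.983
t = (55.3 − 59.5)/√[118.983·(1/32 + 1/37)] = -1.5950
df = n₁ + n₂ − 2 = 67
Two-sided p-value ≈ 0.115
Since p ≈ 0.115 > α = 0.01, fail to reject H0; the data do not provide sufficient evidence against H0.

-1.5950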